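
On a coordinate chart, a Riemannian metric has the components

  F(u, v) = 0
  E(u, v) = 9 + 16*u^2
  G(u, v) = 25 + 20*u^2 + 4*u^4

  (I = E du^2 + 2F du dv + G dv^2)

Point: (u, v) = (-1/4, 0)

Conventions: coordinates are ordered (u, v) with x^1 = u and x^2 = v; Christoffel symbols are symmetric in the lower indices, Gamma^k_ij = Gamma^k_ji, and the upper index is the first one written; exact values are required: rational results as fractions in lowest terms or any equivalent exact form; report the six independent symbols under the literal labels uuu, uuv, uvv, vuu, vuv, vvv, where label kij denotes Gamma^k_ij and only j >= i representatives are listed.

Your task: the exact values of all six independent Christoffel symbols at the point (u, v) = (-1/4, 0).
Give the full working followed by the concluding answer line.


E = 10, F = 0, G = 1681/64 at the point
E_u = -8, E_v = 0, F_u = 0, F_v = 0, G_u = -41/4, G_v = 0
EG - F^2 = 8405/32;  g^inv = (32/8405) * [[1681/64, 0], [0, 10]]
first-kind symbols [ij,l] = (1/2)(d_i g_jl + d_j g_il - d_l g_ij): [uu,u] = E_u/2 = -4, [uu,v] = F_u - E_v/2 = 0, [uv,u] = E_v/2 = 0, [uv,v] = G_u/2 = -41/8, [vv,u] = F_v - G_u/2 = 41/8, [vv,v] = G_v/2 = 0
Gamma^u_ij = (G*[ij,u] - F*[ij,v])/(EG - F^2), Gamma^v_ij = (E*[ij,v] - F*[ij,u])/(EG - F^2)

Answer: Gamma_uuu = -2/5, Gamma_uuv = 0, Gamma_uvv = 41/80, Gamma_vuu = 0, Gamma_vuv = -8/41, Gamma_vvv = 0


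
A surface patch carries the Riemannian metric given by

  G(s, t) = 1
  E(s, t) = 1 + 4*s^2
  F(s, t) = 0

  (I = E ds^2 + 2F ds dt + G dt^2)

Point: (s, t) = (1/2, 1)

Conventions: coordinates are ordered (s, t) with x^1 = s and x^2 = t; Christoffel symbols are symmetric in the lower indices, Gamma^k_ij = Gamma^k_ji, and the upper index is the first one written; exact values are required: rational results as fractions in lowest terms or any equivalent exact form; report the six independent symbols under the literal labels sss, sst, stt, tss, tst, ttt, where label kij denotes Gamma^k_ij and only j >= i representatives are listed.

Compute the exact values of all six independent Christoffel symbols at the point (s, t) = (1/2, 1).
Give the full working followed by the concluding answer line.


E = 2, F = 0, G = 1 at the point
E_s = 4, E_t = 0, F_s = 0, F_t = 0, G_s = 0, G_t = 0
EG - F^2 = 2;  g^inv = (1/2) * [[1, 0], [0, 2]]
first-kind symbols [ij,l] = (1/2)(d_i g_jl + d_j g_il - d_l g_ij): [ss,s] = E_s/2 = 2, [ss,t] = F_s - E_t/2 = 0, [st,s] = E_t/2 = 0, [st,t] = G_s/2 = 0, [tt,s] = F_t - G_s/2 = 0, [tt,t] = G_t/2 = 0
Gamma^s_ij = (G*[ij,s] - F*[ij,t])/(EG - F^2), Gamma^t_ij = (E*[ij,t] - F*[ij,s])/(EG - F^2)

Answer: Gamma_sss = 1, Gamma_sst = 0, Gamma_stt = 0, Gamma_tss = 0, Gamma_tst = 0, Gamma_ttt = 0


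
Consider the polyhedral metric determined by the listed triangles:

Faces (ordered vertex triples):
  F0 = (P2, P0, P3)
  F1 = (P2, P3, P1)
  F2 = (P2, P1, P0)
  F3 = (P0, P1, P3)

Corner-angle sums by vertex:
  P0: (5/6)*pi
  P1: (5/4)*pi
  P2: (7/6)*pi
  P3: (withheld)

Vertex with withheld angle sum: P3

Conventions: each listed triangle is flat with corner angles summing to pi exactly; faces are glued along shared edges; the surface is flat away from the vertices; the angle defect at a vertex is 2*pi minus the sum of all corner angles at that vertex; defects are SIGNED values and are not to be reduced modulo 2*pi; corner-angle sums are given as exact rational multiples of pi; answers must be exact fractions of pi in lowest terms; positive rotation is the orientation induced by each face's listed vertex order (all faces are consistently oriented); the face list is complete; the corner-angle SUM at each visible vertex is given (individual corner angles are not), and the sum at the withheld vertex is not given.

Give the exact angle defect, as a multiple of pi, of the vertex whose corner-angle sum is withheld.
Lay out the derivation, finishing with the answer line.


V = 4, E = 6, F = 4; chi = V - E + F = 2
Gauss-Bonnet: total defect = 2*pi*chi = 4*pi; visible defects sum to (11/4)*pi

Answer: defect(P3) = (5/4)*pi


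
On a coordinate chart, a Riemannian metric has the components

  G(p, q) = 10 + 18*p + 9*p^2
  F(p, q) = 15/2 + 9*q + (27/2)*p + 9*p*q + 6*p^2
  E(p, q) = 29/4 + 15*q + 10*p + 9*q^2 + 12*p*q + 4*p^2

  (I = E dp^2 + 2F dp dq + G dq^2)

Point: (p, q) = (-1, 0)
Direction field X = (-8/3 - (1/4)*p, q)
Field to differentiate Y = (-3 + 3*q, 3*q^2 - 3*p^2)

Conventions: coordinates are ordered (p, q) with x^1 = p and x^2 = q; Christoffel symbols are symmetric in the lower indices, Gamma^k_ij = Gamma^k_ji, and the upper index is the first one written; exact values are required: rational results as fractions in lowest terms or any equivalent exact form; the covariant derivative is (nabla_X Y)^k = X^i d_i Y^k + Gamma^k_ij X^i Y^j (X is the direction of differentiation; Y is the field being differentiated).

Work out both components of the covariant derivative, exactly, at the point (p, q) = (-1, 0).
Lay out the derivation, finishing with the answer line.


E = 5/4, F = 0, G = 1 at the point
E_p = 2, E_q = 3, F_p = 3/2, F_q = 0, G_p = 0, G_q = 0
EG - F^2 = 5/4;  g^inv = (4/5) * [[1, 0], [0, 5/4]]
first-kind symbols [ij,l] = (1/2)(d_i g_jl + d_j g_il - d_l g_ij): [pp,p] = E_p/2 = 1, [pp,q] = F_p - E_q/2 = 0, [pq,p] = E_q/2 = 3/2, [pq,q] = G_p/2 = 0, [qq,p] = F_q - G_p/2 = 0, [qq,q] = G_q/2 = 0
Gamma^p_ij = (G*[ij,p] - F*[ij,q])/(EG - F^2), Gamma^q_ij = (E*[ij,q] - F*[ij,p])/(EG - F^2)
Gamma_ppp = 4/5, Gamma_ppq = 6/5, Gamma_pqq = 0, Gamma_qpp = 0, Gamma_qpq = 0, Gamma_qqq = 0
X = (-29/12, 0), Y = (-3, -3) at the point

Answer: (nabla_X Y)^p = 29/2, (nabla_X Y)^q = -29/2


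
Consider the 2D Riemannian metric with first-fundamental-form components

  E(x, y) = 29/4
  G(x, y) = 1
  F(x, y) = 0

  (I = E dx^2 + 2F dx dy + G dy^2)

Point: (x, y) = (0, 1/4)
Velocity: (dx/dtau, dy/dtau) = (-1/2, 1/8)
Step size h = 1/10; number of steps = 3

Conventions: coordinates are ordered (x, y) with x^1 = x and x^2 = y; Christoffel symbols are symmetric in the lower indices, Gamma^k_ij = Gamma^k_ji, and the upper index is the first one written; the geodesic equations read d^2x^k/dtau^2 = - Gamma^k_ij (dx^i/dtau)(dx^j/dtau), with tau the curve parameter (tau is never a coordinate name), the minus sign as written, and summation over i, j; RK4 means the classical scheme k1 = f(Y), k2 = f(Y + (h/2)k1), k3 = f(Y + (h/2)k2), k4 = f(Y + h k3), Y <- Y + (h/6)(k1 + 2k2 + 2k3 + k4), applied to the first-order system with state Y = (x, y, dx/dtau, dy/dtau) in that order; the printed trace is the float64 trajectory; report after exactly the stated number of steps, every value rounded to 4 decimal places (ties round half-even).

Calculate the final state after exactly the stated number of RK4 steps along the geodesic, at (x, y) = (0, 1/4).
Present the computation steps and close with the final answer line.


f(Y) = (dx/dtau, dy/dtau, -Gamma^x_ij Y'^i Y'^j, -Gamma^y_ij Y'^i Y'^j) with the Gammas evaluated at the stage position; h = 0.100000; intermediate values shown to 6 dp
step 0: x = 0.0000, y = 0.2500, dx/dtau = -0.5000, dy/dtau = 0.1250
step 1:
  k1: at (x, y) = (0.000000, 0.250000), (dx/dtau, dy/dtau) = (-0.500000, 0.125000); Gamma_xxx = 0.000000, Gamma_xxy = 0.000000, Gamma_xyy = 0.000000, Gamma_yxx = 0.000000, Gamma_yxy = 0.000000, Gamma_yyy = 0.000000; k1 = (-0.500000, 0.125000, 0.000000, 0.000000)
  k2: at (x, y) = (-0.025000, 0.256250), (dx/dtau, dy/dtau) = (-0.500000, 0.125000); Gamma_xxx = 0.000000, Gamma_xxy = 0.000000, Gamma_xyy = 0.000000, Gamma_yxx = 0.000000, Gamma_yxy = 0.000000, Gamma_yyy = 0.000000; k2 = (-0.500000, 0.125000, 0.000000, 0.000000)
  k3: at (x, y) = (-0.025000, 0.256250), (dx/dtau, dy/dtau) = (-0.500000, 0.125000); Gamma_xxx = 0.000000, Gamma_xxy = 0.000000, Gamma_xyy = 0.000000, Gamma_yxx = 0.000000, Gamma_yxy = 0.000000, Gamma_yyy = 0.000000; k3 = (-0.500000, 0.125000, 0.000000, 0.000000)
  k4: at (x, y) = (-0.050000, 0.262500), (dx/dtau, dy/dtau) = (-0.500000, 0.125000); Gamma_xxx = 0.000000, Gamma_xxy = 0.000000, Gamma_xyy = 0.000000, Gamma_yxx = 0.000000, Gamma_yxy = 0.000000, Gamma_yyy = 0.000000; k4 = (-0.500000, 0.125000, 0.000000, 0.000000)
  Y <- Y + (h/6)(k1 + 2k2 + 2k3 + k4): x = -0.0500, y = 0.2625, dx/dtau = -0.5000, dy/dtau = 0.1250
step 2:
  k1: at (x, y) = (-0.050000, 0.262500), (dx/dtau, dy/dtau) = (-0.500000, 0.125000); Gamma_xxx = 0.000000, Gamma_xxy = 0.000000, Gamma_xyy = 0.000000, Gamma_yxx = 0.000000, Gamma_yxy = 0.000000, Gamma_yyy = 0.000000; k1 = (-0.500000, 0.125000, 0.000000, 0.000000)
  k2: at (x, y) = (-0.075000, 0.268750), (dx/dtau, dy/dtau) = (-0.500000, 0.125000); Gamma_xxx = 0.000000, Gamma_xxy = 0.000000, Gamma_xyy = 0.000000, Gamma_yxx = 0.000000, Gamma_yxy = 0.000000, Gamma_yyy = 0.000000; k2 = (-0.500000, 0.125000, 0.000000, 0.000000)
  k3: at (x, y) = (-0.075000, 0.268750), (dx/dtau, dy/dtau) = (-0.500000, 0.125000); Gamma_xxx = 0.000000, Gamma_xxy = 0.000000, Gamma_xyy = 0.000000, Gamma_yxx = 0.000000, Gamma_yxy = 0.000000, Gamma_yyy = 0.000000; k3 = (-0.500000, 0.125000, 0.000000, 0.000000)
  k4: at (x, y) = (-0.100000, 0.275000), (dx/dtau, dy/dtau) = (-0.500000, 0.125000); Gamma_xxx = 0.000000, Gamma_xxy = 0.000000, Gamma_xyy = 0.000000, Gamma_yxx = 0.000000, Gamma_yxy = 0.000000, Gamma_yyy = 0.000000; k4 = (-0.500000, 0.125000, 0.000000, 0.000000)
  Y <- Y + (h/6)(k1 + 2k2 + 2k3 + k4): x = -0.1000, y = 0.2750, dx/dtau = -0.5000, dy/dtau = 0.1250
step 3:
  k1: at (x, y) = (-0.100000, 0.275000), (dx/dtau, dy/dtau) = (-0.500000, 0.125000); Gamma_xxx = 0.000000, Gamma_xxy = 0.000000, Gamma_xyy = 0.000000, Gamma_yxx = 0.000000, Gamma_yxy = 0.000000, Gamma_yyy = 0.000000; k1 = (-0.500000, 0.125000, 0.000000, 0.000000)
  k2: at (x, y) = (-0.125000, 0.281250), (dx/dtau, dy/dtau) = (-0.500000, 0.125000); Gamma_xxx = 0.000000, Gamma_xxy = 0.000000, Gamma_xyy = 0.000000, Gamma_yxx = 0.000000, Gamma_yxy = 0.000000, Gamma_yyy = 0.000000; k2 = (-0.500000, 0.125000, 0.000000, 0.000000)
  k3: at (x, y) = (-0.125000, 0.281250), (dx/dtau, dy/dtau) = (-0.500000, 0.125000); Gamma_xxx = 0.000000, Gamma_xxy = 0.000000, Gamma_xyy = 0.000000, Gamma_yxx = 0.000000, Gamma_yxy = 0.000000, Gamma_yyy = 0.000000; k3 = (-0.500000, 0.125000, 0.000000, 0.000000)
  k4: at (x, y) = (-0.150000, 0.287500), (dx/dtau, dy/dtau) = (-0.500000, 0.125000); Gamma_xxx = 0.000000, Gamma_xxy = 0.000000, Gamma_xyy = 0.000000, Gamma_yxx = 0.000000, Gamma_yxy = 0.000000, Gamma_yyy = 0.000000; k4 = (-0.500000, 0.125000, 0.000000, 0.000000)
  Y <- Y + (h/6)(k1 + 2k2 + 2k3 + k4): x = -0.1500, y = 0.2875, dx/dtau = -0.5000, dy/dtau = 0.1250

Answer: x = -0.1500, y = 0.2875, dx/dtau = -0.5000, dy/dtau = 0.1250


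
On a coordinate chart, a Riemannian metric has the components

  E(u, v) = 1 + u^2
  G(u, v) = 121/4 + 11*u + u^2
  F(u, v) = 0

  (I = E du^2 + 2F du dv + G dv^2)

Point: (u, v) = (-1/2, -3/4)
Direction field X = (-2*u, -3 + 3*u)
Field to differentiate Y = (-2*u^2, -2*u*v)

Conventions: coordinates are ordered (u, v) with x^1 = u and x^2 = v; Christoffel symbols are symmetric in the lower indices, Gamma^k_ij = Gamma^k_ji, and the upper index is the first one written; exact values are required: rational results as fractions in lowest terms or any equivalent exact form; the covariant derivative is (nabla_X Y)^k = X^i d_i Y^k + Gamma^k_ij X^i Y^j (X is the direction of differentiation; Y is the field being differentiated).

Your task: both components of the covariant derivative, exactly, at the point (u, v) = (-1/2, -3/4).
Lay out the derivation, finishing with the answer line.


E = 5/4, F = 0, G = 25 at the point
E_u = -1, E_v = 0, F_u = 0, F_v = 0, G_u = 10, G_v = 0
EG - F^2 = 125/4;  g^inv = (4/125) * [[25, 0], [0, 5/4]]
first-kind symbols [ij,l] = (1/2)(d_i g_jl + d_j g_il - d_l g_ij): [uu,u] = E_u/2 = -1/2, [uu,v] = F_u - E_v/2 = 0, [uv,u] = E_v/2 = 0, [uv,v] = G_u/2 = 5, [vv,u] = F_v - G_u/2 = -5, [vv,v] = G_v/2 = 0
Gamma^u_ij = (G*[ij,u] - F*[ij,v])/(EG - F^2), Gamma^v_ij = (E*[ij,v] - F*[ij,u])/(EG - F^2)
Gamma_uuu = -2/5, Gamma_uuv = 0, Gamma_uvv = -4, Gamma_vuu = 0, Gamma_vuv = 1/5, Gamma_vvv = 0
X = (1, -9/2), Y = (-1/2, -3/4) at the point

Answer: (nabla_X Y)^u = -113/10, (nabla_X Y)^v = -27/10


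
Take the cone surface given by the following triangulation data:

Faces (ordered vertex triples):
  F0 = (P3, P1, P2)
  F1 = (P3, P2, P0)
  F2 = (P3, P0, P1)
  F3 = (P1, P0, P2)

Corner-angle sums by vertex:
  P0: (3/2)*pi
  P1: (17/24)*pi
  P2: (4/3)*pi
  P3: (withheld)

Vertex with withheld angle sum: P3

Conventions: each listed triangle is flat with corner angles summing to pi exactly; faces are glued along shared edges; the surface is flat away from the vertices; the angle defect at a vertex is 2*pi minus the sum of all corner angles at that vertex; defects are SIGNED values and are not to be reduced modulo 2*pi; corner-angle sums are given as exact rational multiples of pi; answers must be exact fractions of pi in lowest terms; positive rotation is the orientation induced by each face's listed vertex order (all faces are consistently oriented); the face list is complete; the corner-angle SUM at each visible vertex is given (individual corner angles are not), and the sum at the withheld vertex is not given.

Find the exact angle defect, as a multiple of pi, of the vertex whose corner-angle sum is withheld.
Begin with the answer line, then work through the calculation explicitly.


Answer: defect(P3) = (37/24)*pi

V = 4, E = 6, F = 4; chi = V - E + F = 2
Gauss-Bonnet: total defect = 2*pi*chi = 4*pi; visible defects sum to (59/24)*pi


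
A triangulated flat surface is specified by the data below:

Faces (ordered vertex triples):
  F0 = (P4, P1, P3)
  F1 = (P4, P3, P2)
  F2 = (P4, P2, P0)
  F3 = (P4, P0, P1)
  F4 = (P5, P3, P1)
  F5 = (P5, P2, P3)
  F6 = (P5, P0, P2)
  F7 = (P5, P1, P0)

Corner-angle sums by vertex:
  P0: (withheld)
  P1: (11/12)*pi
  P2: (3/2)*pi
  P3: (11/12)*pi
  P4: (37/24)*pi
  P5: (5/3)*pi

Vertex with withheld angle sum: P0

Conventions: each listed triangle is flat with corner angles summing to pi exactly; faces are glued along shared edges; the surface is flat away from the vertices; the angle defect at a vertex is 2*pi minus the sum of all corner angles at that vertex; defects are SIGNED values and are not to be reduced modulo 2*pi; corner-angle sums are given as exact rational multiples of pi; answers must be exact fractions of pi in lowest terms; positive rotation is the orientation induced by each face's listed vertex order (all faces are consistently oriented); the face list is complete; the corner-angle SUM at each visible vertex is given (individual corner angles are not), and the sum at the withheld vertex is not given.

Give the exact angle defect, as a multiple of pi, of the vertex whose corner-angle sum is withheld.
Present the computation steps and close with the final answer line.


V = 6, E = 12, F = 8; chi = V - E + F = 2
Gauss-Bonnet: total defect = 2*pi*chi = 4*pi; visible defects sum to (83/24)*pi

Answer: defect(P0) = (13/24)*pi


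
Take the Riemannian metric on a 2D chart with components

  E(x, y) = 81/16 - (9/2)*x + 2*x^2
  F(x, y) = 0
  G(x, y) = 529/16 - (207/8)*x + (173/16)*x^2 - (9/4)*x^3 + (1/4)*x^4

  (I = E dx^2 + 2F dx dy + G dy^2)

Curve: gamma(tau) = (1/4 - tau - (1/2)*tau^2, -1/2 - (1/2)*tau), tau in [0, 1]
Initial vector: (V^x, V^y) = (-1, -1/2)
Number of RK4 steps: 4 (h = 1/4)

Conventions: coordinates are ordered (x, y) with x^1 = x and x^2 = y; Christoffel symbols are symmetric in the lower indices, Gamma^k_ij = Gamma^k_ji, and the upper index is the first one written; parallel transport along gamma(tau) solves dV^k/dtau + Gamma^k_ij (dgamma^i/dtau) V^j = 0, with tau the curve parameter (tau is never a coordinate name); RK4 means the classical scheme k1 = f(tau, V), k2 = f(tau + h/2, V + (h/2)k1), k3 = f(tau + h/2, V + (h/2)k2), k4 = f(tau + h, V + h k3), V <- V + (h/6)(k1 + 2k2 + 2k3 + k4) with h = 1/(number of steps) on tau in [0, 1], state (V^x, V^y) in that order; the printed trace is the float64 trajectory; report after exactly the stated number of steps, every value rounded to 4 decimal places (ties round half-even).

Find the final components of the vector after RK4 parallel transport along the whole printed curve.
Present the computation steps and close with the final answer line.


gamma'(tau) = (-1 - tau, -1/2); f(tau, V)^k = -Gamma^k_ij(gamma(tau)) gamma'^i(tau) V^j; h = 1/4; intermediate values shown to 6 dp
curve data and Christoffel symbols at the stage parameters:
  tau = 0.000000: gamma = (0.250000, -0.500000), gamma' = (-1.000000, -0.500000); Gamma_xxx = -0.430769, Gamma_xxy = 0.000000, Gamma_xyy = 2.569231, Gamma_yxx = 0.000000, Gamma_yxy = -0.383234, Gamma_yyy = 0.000000
  tau = 0.125000: gamma = (0.117188, -0.562500), gamma' = (-1.125000, -0.500000); Gamma_xxx = -0.441769, Gamma_xxy = 0.000000, Gamma_xyy = 2.567812, Gamma_yxx = 0.000000, Gamma_yxy = -0.388265, Gamma_yyy = 0.000000
  tau = 0.250000: gamma = (-0.031250, -0.625000), gamma' = (-1.250000, -0.500000); Gamma_xxx = -0.444278, Gamma_xxy = 0.000000, Gamma_xyy = 2.551105, Gamma_yxx = 0.000000, Gamma_yxy = -0.391913, Gamma_yyy = 0.000000
  tau = 0.375000: gamma = (-0.195312, -0.687500), gamma' = (-1.375000, -0.500000); Gamma_xxx = -0.438810, Gamma_xxy = 0.000000, Gamma_xyy = 2.522855, Gamma_yxx = 0.000000, Gamma_yxy = -0.393864, Gamma_yyy = 0.000000
  tau = 0.500000: gamma = (-0.375000, -0.750000), gamma' = (-1.500000, -0.500000); Gamma_xxx = -0.426667, Gamma_xxy = 0.000000, Gamma_xyy = 2.487917, Gamma_yxx = 0.000000, Gamma_yxy = -0.393904, Gamma_yyy = 0.000000
  tau = 0.625000: gamma = (-0.570312, -0.812500), gamma' = (-1.625000, -0.500000); Gamma_xxx = -0.409525, Gamma_xxy = 0.000000, Gamma_xyy = 2.451198, Gamma_yxx = 0.000000, Gamma_yxy = -0.391937, Gamma_yyy = 0.000000
  tau = 0.750000: gamma = (-0.781250, -0.875000), gamma' = (-1.750000, -0.500000); Gamma_xxx = -0.389077, Gamma_xxy = 0.000000, Gamma_xyy = 2.416934, Gamma_yxx = 0.000000, Gamma_yxy = -0.387976, Gamma_yyy = 0.000000
  tau = 0.875000: gamma = (-1.007812, -0.937500), gamma' = (-1.875000, -0.500000); Gamma_xxx = -0.366808, Gamma_xxy = 0.000000, Gamma_xyy = 2.388353, Gamma_yxx = 0.000000, Gamma_yxy = -0.382129, Gamma_yyy = 0.000000
  tau = 1.000000: gamma = (-1.250000, -1.000000), gamma' = (-2.000000, -0.500000); Gamma_xxx = -0.343891, Gamma_xxy = 0.000000, Gamma_xyy = 2.367647, Gamma_yxx = 0.000000, Gamma_yxy = -0.374582, Gamma_yyy = 0.000000
step 0: V^x = -1.0000, V^y = -0.5000
step 1: k1 = (-0.211538, 0.383234), k2 = (-0.070317, 0.396740), k3 = (-0.076922, 0.392576), k4 = (0.053438, 0.396591); V <- V + (h/6)(k1 + 2k2 + 2k3 + k4): V^x = -1.0189, V^y = -0.4017
step 2: k1 = (0.053390, 0.396457), k2 = (0.166472, 0.390055), k3 = (0.156934, 0.387705), k4 = (0.247795, 0.373034); V <- V + (h/6)(k1 + 2k2 + 2k3 + k4): V^x = -0.9794, V^y = -0.3049
step 3: k1 = (0.247561, 0.373012), k2 = (0.314662, 0.350324), k3 = (0.305604, 0.350487), k4 = (0.352290, 0.322655); V <- V + (h/6)(k1 + 2k2 + 2k3 + k4): V^x = -0.9027, V^y = -0.2175
step 4: k1 = (0.351814, 0.322760), k2 = (0.379066, 0.290974), k3 = (0.371979, 0.293170), k4 = (0.386205, 0.259657); V <- V + (h/6)(k1 + 2k2 + 2k3 + k4): V^x = -0.8093, V^y = -0.1445

Answer: V^x = -0.8093, V^y = -0.1445


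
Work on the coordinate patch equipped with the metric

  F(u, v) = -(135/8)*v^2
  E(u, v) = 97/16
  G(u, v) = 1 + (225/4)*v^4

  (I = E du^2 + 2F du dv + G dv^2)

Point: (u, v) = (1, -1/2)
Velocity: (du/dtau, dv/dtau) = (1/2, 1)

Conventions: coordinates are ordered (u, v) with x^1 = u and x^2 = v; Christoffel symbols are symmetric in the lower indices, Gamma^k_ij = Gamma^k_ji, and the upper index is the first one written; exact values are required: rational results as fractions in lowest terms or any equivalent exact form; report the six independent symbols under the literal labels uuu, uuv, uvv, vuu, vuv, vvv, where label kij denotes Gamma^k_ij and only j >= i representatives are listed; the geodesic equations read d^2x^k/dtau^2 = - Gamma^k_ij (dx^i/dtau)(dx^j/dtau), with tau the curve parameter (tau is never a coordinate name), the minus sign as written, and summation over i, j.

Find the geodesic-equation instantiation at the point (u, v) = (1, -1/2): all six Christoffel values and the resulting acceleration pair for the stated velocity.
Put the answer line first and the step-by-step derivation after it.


Answer: Gamma_uuu = 0, Gamma_uuv = 0, Gamma_uvv = 1080/613, Gamma_vuu = 0, Gamma_vuv = 0, Gamma_vvv = -900/613; accelerations (d^2u/dtau^2, d^2v/dtau^2) = (-1080/613, 900/613)

E = 97/16, F = -135/32, G = 289/64 at the point
E_u = 0, E_v = 0, F_u = 0, F_v = 135/8, G_u = 0, G_v = -225/8
EG - F^2 = 613/64;  g^inv = (64/613) * [[289/64, 135/32], [135/32, 97/16]]
first-kind symbols [ij,l] = (1/2)(d_i g_jl + d_j g_il - d_l g_ij): [uu,u] = E_u/2 = 0, [uu,v] = F_u - E_v/2 = 0, [uv,u] = E_v/2 = 0, [uv,v] = G_u/2 = 0, [vv,u] = F_v - G_u/2 = 135/8, [vv,v] = G_v/2 = -225/16
Gamma^u_ij = (G*[ij,u] - F*[ij,v])/(EG - F^2), Gamma^v_ij = (E*[ij,v] - F*[ij,u])/(EG - F^2)
Gamma_uuu = 0, Gamma_uuv = 0, Gamma_uvv = 1080/613, Gamma_vuu = 0, Gamma_vuv = 0, Gamma_vvv = -900/613
d^2u/dtau^2 = -(Gamma_uuu*(1/2)^2 + 2*Gamma_uuv*(1/2)*(1) + Gamma_uvv*(1)^2) = -1080/613
d^2v/dtau^2 = -(Gamma_vuu*(1/2)^2 + 2*Gamma_vuv*(1/2)*(1) + Gamma_vvv*(1)^2) = 900/613


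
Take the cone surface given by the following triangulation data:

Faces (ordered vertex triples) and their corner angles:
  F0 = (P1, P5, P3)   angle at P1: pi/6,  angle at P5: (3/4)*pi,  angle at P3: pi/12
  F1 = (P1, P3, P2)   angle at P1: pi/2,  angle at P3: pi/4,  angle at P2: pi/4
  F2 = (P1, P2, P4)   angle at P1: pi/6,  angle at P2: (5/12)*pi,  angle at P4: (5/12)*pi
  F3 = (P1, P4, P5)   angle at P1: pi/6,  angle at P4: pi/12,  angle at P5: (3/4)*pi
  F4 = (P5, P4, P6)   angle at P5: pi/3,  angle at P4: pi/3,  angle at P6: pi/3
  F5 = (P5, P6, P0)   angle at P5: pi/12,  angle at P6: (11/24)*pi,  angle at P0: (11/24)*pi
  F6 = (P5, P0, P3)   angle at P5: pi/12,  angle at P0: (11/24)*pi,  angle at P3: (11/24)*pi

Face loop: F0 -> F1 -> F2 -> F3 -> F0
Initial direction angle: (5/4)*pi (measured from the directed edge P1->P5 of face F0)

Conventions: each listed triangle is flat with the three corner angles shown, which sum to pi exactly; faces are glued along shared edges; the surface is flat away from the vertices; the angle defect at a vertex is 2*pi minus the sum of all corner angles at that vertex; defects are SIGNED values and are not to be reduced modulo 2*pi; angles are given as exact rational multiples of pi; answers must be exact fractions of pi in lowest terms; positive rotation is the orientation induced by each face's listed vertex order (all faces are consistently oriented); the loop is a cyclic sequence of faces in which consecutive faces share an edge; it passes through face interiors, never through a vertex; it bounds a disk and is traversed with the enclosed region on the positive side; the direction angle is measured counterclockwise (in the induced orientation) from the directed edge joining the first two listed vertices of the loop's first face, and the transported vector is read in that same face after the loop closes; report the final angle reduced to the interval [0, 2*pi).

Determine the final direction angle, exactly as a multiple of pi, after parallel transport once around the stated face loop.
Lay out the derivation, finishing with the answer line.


enclosed vertex P1: corner angles sum to pi, defect = 2*pi - pi = pi
transport around the loop rotates by the sum of enclosed defects; add to the initial angle mod 2*pi
final angle = (5/4)*pi + pi = pi/4 (mod 2*pi)

Answer: final direction angle = pi/4


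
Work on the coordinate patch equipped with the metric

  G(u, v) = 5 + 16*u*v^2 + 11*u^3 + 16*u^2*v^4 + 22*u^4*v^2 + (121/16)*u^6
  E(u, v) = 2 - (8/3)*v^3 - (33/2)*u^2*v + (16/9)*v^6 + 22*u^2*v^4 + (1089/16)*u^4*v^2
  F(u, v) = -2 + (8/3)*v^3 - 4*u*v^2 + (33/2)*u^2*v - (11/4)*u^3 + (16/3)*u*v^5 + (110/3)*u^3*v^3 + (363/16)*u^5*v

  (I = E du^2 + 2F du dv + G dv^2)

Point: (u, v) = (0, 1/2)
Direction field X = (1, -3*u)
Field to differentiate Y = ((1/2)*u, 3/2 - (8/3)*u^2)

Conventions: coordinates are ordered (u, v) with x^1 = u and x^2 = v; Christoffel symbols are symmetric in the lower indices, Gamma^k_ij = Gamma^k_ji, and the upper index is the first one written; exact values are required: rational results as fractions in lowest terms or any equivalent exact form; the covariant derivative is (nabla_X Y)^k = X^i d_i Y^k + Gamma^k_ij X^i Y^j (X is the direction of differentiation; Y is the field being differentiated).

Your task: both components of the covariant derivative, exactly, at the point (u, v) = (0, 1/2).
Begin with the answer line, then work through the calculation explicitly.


Answer: (nabla_X Y)^u = 23/82, (nabla_X Y)^v = 108/205

E = 61/36, F = -5/3, G = 5 at the point
E_u = 0, E_v = -5/3, F_u = -5/6, F_v = 2, G_u = 4, G_v = 0
EG - F^2 = 205/36;  g^inv = (36/205) * [[5, 5/3], [5/3, 61/36]]
first-kind symbols [ij,l] = (1/2)(d_i g_jl + d_j g_il - d_l g_ij): [uu,u] = E_u/2 = 0, [uu,v] = F_u - E_v/2 = 0, [uv,u] = E_v/2 = -5/6, [uv,v] = G_u/2 = 2, [vv,u] = F_v - G_u/2 = 0, [vv,v] = G_v/2 = 0
Gamma^u_ij = (G*[ij,u] - F*[ij,v])/(EG - F^2), Gamma^v_ij = (E*[ij,v] - F*[ij,u])/(EG - F^2)
Gamma_uuu = 0, Gamma_uuv = -6/41, Gamma_uvv = 0, Gamma_vuu = 0, Gamma_vuv = 72/205, Gamma_vvv = 0
X = (1, 0), Y = (0, 3/2) at the point


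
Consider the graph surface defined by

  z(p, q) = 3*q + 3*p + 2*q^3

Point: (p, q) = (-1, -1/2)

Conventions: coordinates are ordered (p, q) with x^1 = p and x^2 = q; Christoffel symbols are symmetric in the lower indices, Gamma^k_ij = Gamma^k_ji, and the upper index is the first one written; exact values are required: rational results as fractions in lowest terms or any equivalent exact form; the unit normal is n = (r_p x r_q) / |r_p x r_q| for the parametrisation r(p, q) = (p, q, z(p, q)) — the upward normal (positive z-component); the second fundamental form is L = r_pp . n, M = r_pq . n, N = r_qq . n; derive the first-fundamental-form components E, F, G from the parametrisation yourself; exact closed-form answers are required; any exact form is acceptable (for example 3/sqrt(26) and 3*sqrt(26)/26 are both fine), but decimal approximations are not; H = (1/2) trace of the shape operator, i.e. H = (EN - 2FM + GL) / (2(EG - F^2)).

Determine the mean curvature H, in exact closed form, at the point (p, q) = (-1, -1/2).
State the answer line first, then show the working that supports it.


Answer: H = -240/1331

z_p = 3, z_q = 9/2, z_pp = 0, z_pq = 0, z_qq = -6
E = 10, F = 27/2, G = 85/4; answer radicand W^2 = 121/4
unnormalised second-form numerators: l = 0, m = 0, n = -6; L = l/sqrt(121/4), and similarly M = m/sqrt(W^2), N = n/sqrt(W^2)
H = (E*n - 2*F*m + G*l) / (2*(EG - F^2)*sqrt(W^2)); E*n - 2*F*m + G*l = -60, EG - F^2 = 121/4, so H = (-120/121)/sqrt(121/4)


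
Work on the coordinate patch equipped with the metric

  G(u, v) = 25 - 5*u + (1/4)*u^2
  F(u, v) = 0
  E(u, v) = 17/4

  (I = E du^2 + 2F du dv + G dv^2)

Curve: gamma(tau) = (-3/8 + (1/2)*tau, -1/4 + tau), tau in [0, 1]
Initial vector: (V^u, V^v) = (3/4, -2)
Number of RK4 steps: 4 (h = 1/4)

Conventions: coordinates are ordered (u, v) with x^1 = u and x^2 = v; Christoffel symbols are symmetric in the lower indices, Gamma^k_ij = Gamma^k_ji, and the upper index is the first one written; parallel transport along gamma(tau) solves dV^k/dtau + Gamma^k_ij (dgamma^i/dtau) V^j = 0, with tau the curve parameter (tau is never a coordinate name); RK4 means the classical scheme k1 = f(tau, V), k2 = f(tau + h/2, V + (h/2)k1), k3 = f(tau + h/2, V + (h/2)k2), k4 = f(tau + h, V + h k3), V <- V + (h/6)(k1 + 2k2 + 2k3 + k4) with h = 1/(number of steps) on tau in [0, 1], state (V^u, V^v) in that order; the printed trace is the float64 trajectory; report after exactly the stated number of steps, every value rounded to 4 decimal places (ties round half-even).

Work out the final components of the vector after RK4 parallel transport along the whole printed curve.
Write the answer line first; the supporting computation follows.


Answer: V^u = 1.9367, V^v = -1.9646

gamma'(tau) = (1/2, 1); f(tau, V)^k = -Gamma^k_ij(gamma(tau)) gamma'^i(tau) V^j; h = 1/4; intermediate values shown to 6 dp
curve data and Christoffel symbols at the stage parameters:
  tau = 0.000000: gamma = (-0.375000, -0.250000), gamma' = (0.500000, 1.000000); Gamma_uuu = 0.000000, Gamma_uuv = 0.000000, Gamma_uvv = 0.610294, Gamma_vuu = 0.000000, Gamma_vuv = -0.096386, Gamma_vvv = 0.000000
  tau = 0.125000: gamma = (-0.312500, -0.125000), gamma' = (0.500000, 1.000000); Gamma_uuu = 0.000000, Gamma_uuv = 0.000000, Gamma_uvv = 0.606618, Gamma_vuu = 0.000000, Gamma_vuv = -0.096970, Gamma_vvv = 0.000000
  tau = 0.250000: gamma = (-0.250000, 0.000000), gamma' = (0.500000, 1.000000); Gamma_uuu = 0.000000, Gamma_uuv = 0.000000, Gamma_uvv = 0.602941, Gamma_vuu = 0.000000, Gamma_vuv = -0.097561, Gamma_vvv = 0.000000
  tau = 0.375000: gamma = (-0.187500, 0.125000), gamma' = (0.500000, 1.000000); Gamma_uuu = 0.000000, Gamma_uuv = 0.000000, Gamma_uvv = 0.599265, Gamma_vuu = 0.000000, Gamma_vuv = -0.098160, Gamma_vvv = 0.000000
  tau = 0.500000: gamma = (-0.125000, 0.250000), gamma' = (0.500000, 1.000000); Gamma_uuu = 0.000000, Gamma_uuv = 0.000000, Gamma_uvv = 0.595588, Gamma_vuu = 0.000000, Gamma_vuv = -0.098765, Gamma_vvv = 0.000000
  tau = 0.625000: gamma = (-0.062500, 0.375000), gamma' = (0.500000, 1.000000); Gamma_uuu = 0.000000, Gamma_uuv = 0.000000, Gamma_uvv = 0.591912, Gamma_vuu = 0.000000, Gamma_vuv = -0.099379, Gamma_vvv = 0.000000
  tau = 0.750000: gamma = (0.000000, 0.500000), gamma' = (0.500000, 1.000000); Gamma_uuu = 0.000000, Gamma_uuv = 0.000000, Gamma_uvv = 0.588235, Gamma_vuu = 0.000000, Gamma_vuv = -0.100000, Gamma_vvv = 0.000000
  tau = 0.875000: gamma = (0.062500, 0.625000), gamma' = (0.500000, 1.000000); Gamma_uuu = 0.000000, Gamma_uuv = 0.000000, Gamma_uvv = 0.584559, Gamma_vuu = 0.000000, Gamma_vuv = -0.100629, Gamma_vvv = 0.000000
  tau = 1.000000: gamma = (0.125000, 0.750000), gamma' = (0.500000, 1.000000); Gamma_uuu = 0.000000, Gamma_uuv = 0.000000, Gamma_uvv = 0.580882, Gamma_vuu = 0.000000, Gamma_vuv = -0.101266, Gamma_vvv = 0.000000
step 0: V^u = 0.7500, V^v = -2.0000
step 1: k1 = (1.220588, -0.024096), k2 = (1.215062, -0.009593), k3 = (1.213963, -0.009573), k4 = (1.207325, 0.005102); V <- V + (h/6)(k1 + 2k2 + 2k3 + k4): V^u = 1.0536, V^v = -2.0024
step 2: k1 = (1.207323, 0.005111), k2 = (1.199578, 0.019987), k3 = (1.198464, 0.019984), k4 = (1.189624, 0.035012); V <- V + (h/6)(k1 + 2k2 + 2k3 + k4): V^u = 1.3533, V^v = -1.9974
step 3: k1 = (1.189620, 0.035022), k2 = (1.179685, 0.050235), k3 = (1.178559, 0.050206), k4 = (1.167550, 0.065551); V <- V + (h/6)(k1 + 2k2 + 2k3 + k4): V^u = 1.6480, V^v = -1.9848
step 4: k1 = (1.167544, 0.065561), k2 = (1.155457, 0.081072), k3 = (1.154323, 0.081018), k4 = (1.141184, 0.096640); V <- V + (h/6)(k1 + 2k2 + 2k3 + k4): V^u = 1.9367, V^v = -1.9646


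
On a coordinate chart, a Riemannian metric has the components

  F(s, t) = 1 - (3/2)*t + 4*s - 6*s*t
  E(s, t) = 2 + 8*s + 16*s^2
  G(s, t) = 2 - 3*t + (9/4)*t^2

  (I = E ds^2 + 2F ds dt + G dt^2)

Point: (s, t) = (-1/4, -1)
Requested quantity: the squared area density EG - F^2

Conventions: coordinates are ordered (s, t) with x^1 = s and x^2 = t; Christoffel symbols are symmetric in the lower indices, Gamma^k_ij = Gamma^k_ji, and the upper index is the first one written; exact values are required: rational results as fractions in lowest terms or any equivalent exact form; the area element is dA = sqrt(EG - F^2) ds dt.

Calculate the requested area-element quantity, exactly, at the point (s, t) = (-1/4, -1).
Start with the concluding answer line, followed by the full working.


Answer: EG - F^2 = 29/4

E = 1, F = 0, G = 29/4; EG - F^2 = 29/4


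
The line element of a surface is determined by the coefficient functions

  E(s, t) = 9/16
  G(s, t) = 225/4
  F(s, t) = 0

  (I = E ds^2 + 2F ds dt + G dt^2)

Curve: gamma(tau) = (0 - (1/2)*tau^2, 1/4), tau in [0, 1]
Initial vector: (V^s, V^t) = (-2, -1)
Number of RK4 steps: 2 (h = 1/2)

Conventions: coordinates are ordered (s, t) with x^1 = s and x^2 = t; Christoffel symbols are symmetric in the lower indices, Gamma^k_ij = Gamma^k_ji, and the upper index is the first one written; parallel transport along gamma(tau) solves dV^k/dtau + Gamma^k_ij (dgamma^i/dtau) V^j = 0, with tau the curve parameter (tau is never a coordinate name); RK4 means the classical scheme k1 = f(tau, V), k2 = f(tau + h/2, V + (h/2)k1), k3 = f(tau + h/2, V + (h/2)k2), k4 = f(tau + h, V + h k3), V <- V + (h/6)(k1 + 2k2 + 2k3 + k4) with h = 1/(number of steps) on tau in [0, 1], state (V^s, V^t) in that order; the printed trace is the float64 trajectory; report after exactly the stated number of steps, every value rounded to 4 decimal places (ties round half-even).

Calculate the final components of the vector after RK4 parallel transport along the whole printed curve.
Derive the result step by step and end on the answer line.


gamma'(tau) = (-tau, 0); f(tau, V)^k = -Gamma^k_ij(gamma(tau)) gamma'^i(tau) V^j; h = 1/2; intermediate values shown to 6 dp
curve data and Christoffel symbols at the stage parameters:
  tau = 0.000000: gamma = (0.000000, 0.250000), gamma' = (0.000000, 0.000000); Gamma_sss = 0.000000, Gamma_sst = 0.000000, Gamma_stt = 0.000000, Gamma_tss = 0.000000, Gamma_tst = 0.000000, Gamma_ttt = 0.000000
  tau = 0.250000: gamma = (-0.031250, 0.250000), gamma' = (-0.250000, 0.000000); Gamma_sss = 0.000000, Gamma_sst = 0.000000, Gamma_stt = 0.000000, Gamma_tss = 0.000000, Gamma_tst = 0.000000, Gamma_ttt = 0.000000
  tau = 0.500000: gamma = (-0.125000, 0.250000), gamma' = (-0.500000, 0.000000); Gamma_sss = 0.000000, Gamma_sst = 0.000000, Gamma_stt = 0.000000, Gamma_tss = 0.000000, Gamma_tst = 0.000000, Gamma_ttt = 0.000000
  tau = 0.750000: gamma = (-0.281250, 0.250000), gamma' = (-0.750000, 0.000000); Gamma_sss = 0.000000, Gamma_sst = 0.000000, Gamma_stt = 0.000000, Gamma_tss = 0.000000, Gamma_tst = 0.000000, Gamma_ttt = 0.000000
  tau = 1.000000: gamma = (-0.500000, 0.250000), gamma' = (-1.000000, 0.000000); Gamma_sss = 0.000000, Gamma_sst = 0.000000, Gamma_stt = 0.000000, Gamma_tss = 0.000000, Gamma_tst = 0.000000, Gamma_ttt = 0.000000
step 0: V^s = -2.0000, V^t = -1.0000
step 1: k1 = (0.000000, 0.000000), k2 = (0.000000, 0.000000), k3 = (0.000000, 0.000000), k4 = (0.000000, 0.000000); V <- V + (h/6)(k1 + 2k2 + 2k3 + k4): V^s = -2.0000, V^t = -1.0000
step 2: k1 = (0.000000, 0.000000), k2 = (0.000000, 0.000000), k3 = (0.000000, 0.000000), k4 = (0.000000, 0.000000); V <- V + (h/6)(k1 + 2k2 + 2k3 + k4): V^s = -2.0000, V^t = -1.0000

Answer: V^s = -2.0000, V^t = -1.0000


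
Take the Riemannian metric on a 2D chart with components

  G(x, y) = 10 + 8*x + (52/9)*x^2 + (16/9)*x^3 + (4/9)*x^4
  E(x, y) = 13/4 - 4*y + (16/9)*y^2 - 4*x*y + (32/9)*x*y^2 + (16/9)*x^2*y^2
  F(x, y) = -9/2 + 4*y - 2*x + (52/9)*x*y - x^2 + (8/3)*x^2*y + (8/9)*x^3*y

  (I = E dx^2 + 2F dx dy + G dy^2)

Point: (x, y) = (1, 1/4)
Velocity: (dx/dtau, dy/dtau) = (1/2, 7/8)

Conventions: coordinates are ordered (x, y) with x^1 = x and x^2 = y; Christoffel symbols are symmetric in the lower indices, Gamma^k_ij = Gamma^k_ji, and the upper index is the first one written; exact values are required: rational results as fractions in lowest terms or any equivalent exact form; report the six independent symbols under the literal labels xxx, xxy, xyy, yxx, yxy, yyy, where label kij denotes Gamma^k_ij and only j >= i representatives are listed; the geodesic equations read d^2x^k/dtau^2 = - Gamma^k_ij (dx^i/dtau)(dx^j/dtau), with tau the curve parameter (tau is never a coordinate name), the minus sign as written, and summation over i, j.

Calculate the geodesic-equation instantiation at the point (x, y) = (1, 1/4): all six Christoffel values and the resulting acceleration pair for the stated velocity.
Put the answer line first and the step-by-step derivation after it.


Answer: Gamma_xxx = -10/961, Gamma_xxy = -80/961, Gamma_xyy = 0, Gamma_yxx = 60/961, Gamma_yxy = 480/961, Gamma_yyy = 0; accelerations (d^2x/dtau^2, d^2y/dtau^2) = (145/1922, -435/961)

E = 61/36, F = -25/6, G = 26 at the point
E_x = -5/9, E_y = -40/9, F_x = -5/9, F_y = 40/3, G_x = 80/3, G_y = 0
EG - F^2 = 961/36;  g^inv = (36/961) * [[26, 25/6], [25/6, 61/36]]
first-kind symbols [ij,l] = (1/2)(d_i g_jl + d_j g_il - d_l g_ij): [xx,x] = E_x/2 = -5/18, [xx,y] = F_x - E_y/2 = 5/3, [xy,x] = E_y/2 = -20/9, [xy,y] = G_x/2 = 40/3, [yy,x] = F_y - G_x/2 = 0, [yy,y] = G_y/2 = 0
Gamma^x_ij = (G*[ij,x] - F*[ij,y])/(EG - F^2), Gamma^y_ij = (E*[ij,y] - F*[ij,x])/(EG - F^2)
Gamma_xxx = -10/961, Gamma_xxy = -80/961, Gamma_xyy = 0, Gamma_yxx = 60/961, Gamma_yxy = 480/961, Gamma_yyy = 0
d^2x/dtau^2 = -(Gamma_xxx*(1/2)^2 + 2*Gamma_xxy*(1/2)*(7/8) + Gamma_xyy*(7/8)^2) = 145/1922
d^2y/dtau^2 = -(Gamma_yxx*(1/2)^2 + 2*Gamma_yxy*(1/2)*(7/8) + Gamma_yyy*(7/8)^2) = -435/961


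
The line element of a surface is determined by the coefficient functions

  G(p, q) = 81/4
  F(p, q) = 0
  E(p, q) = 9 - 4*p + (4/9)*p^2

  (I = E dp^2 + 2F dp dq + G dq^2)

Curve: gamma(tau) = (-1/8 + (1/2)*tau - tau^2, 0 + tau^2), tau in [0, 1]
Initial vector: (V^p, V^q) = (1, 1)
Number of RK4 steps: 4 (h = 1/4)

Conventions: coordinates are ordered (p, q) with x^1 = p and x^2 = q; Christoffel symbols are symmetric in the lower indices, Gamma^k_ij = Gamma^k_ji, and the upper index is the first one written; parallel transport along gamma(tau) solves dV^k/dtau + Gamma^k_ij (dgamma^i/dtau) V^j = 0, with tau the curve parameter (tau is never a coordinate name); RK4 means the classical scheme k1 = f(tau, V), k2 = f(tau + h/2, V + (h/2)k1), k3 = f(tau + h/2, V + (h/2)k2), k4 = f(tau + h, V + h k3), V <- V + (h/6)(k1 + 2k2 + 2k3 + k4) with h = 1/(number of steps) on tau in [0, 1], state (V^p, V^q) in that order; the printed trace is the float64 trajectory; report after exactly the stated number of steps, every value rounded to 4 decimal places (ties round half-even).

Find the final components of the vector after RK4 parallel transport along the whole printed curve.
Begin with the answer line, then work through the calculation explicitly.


Answer: V^p = 0.9024, V^q = 1.0000

gamma'(tau) = (1/2 - 2*tau, 2*tau); f(tau, V)^k = -Gamma^k_ij(gamma(tau)) gamma'^i(tau) V^j; h = 1/4; intermediate values shown to 6 dp
curve data and Christoffel symbols at the stage parameters:
  tau = 0.000000: gamma = (-0.125000, 0.000000), gamma' = (0.500000, 0.000000); Gamma_ppp = -0.216216, Gamma_ppq = 0.000000, Gamma_pqq = 0.000000, Gamma_qpp = 0.000000, Gamma_qpq = 0.000000, Gamma_qqq = 0.000000
  tau = 0.125000: gamma = (-0.078125, 0.015625), gamma' = (0.250000, 0.250000); Gamma_ppp = -0.218430, Gamma_ppq = 0.000000, Gamma_pqq = 0.000000, Gamma_qpp = 0.000000, Gamma_qpq = 0.000000, Gamma_qqq = 0.000000
  tau = 0.250000: gamma = (-0.062500, 0.062500), gamma' = (0.000000, 0.500000); Gamma_ppp = -0.219178, Gamma_ppq = 0.000000, Gamma_pqq = 0.000000, Gamma_qpp = 0.000000, Gamma_qpq = 0.000000, Gamma_qqq = 0.000000
  tau = 0.375000: gamma = (-0.078125, 0.140625), gamma' = (-0.250000, 0.750000); Gamma_ppp = -0.218430, Gamma_ppq = 0.000000, Gamma_pqq = 0.000000, Gamma_qpp = 0.000000, Gamma_qpq = 0.000000, Gamma_qqq = 0.000000
  tau = 0.500000: gamma = (-0.125000, 0.250000), gamma' = (-0.500000, 1.000000); Gamma_ppp = -0.216216, Gamma_ppq = 0.000000, Gamma_pqq = 0.000000, Gamma_qpp = 0.000000, Gamma_qpq = 0.000000, Gamma_qqq = 0.000000
  tau = 0.625000: gamma = (-0.203125, 0.390625), gamma' = (-0.750000, 1.250000); Gamma_ppp = -0.212625, Gamma_ppq = 0.000000, Gamma_pqq = 0.000000, Gamma_qpp = 0.000000, Gamma_qpq = 0.000000, Gamma_qqq = 0.000000
  tau = 0.750000: gamma = (-0.312500, 0.562500), gamma' = (-1.000000, 1.500000); Gamma_ppp = -0.207792, Gamma_ppq = 0.000000, Gamma_pqq = 0.000000, Gamma_qpp = 0.000000, Gamma_qpq = 0.000000, Gamma_qqq = 0.000000
  tau = 0.875000: gamma = (-0.453125, 0.765625), gamma' = (-1.250000, 1.750000); Gamma_ppp = -0.201893, Gamma_ppq = 0.000000, Gamma_pqq = 0.000000, Gamma_qpp = 0.000000, Gamma_qpq = 0.000000, Gamma_qqq = 0.000000
  tau = 1.000000: gamma = (-0.625000, 1.000000), gamma' = (-1.500000, 2.000000); Gamma_ppp = -0.195122, Gamma_ppq = 0.000000, Gamma_pqq = 0.000000, Gamma_qpp = 0.000000, Gamma_qpq = 0.000000, Gamma_qqq = 0.000000
step 0: V^p = 1.0000, V^q = 1.0000
step 1: k1 = (0.108108, 0.000000), k2 = (0.055345, 0.000000), k3 = (0.054985, 0.000000), k4 = (0.000000, 0.000000); V <- V + (h/6)(k1 + 2k2 + 2k3 + k4): V^p = 1.0137, V^q = 1.0000
step 2: k1 = (0.000000, 0.000000), k2 = (-0.055356, 0.000000), k3 = (-0.054978, 0.000000), k4 = (-0.108103, 0.000000); V <- V + (h/6)(k1 + 2k2 + 2k3 + k4): V^p = 1.0000, V^q = 1.0000
step 3: k1 = (-0.108108, 0.000000), k2 = (-0.157313, 0.000000), k3 = (-0.156333, 0.000000), k4 = (-0.199671, 0.000000); V <- V + (h/6)(k1 + 2k2 + 2k3 + k4): V^p = 0.9610, V^q = 1.0000
step 4: k1 = (-0.199696, 0.000000), k2 = (-0.236234, 0.000000), k3 = (-0.235081, 0.000000), k4 = (-0.264079, 0.000000); V <- V + (h/6)(k1 + 2k2 + 2k3 + k4): V^p = 0.9024, V^q = 1.0000
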